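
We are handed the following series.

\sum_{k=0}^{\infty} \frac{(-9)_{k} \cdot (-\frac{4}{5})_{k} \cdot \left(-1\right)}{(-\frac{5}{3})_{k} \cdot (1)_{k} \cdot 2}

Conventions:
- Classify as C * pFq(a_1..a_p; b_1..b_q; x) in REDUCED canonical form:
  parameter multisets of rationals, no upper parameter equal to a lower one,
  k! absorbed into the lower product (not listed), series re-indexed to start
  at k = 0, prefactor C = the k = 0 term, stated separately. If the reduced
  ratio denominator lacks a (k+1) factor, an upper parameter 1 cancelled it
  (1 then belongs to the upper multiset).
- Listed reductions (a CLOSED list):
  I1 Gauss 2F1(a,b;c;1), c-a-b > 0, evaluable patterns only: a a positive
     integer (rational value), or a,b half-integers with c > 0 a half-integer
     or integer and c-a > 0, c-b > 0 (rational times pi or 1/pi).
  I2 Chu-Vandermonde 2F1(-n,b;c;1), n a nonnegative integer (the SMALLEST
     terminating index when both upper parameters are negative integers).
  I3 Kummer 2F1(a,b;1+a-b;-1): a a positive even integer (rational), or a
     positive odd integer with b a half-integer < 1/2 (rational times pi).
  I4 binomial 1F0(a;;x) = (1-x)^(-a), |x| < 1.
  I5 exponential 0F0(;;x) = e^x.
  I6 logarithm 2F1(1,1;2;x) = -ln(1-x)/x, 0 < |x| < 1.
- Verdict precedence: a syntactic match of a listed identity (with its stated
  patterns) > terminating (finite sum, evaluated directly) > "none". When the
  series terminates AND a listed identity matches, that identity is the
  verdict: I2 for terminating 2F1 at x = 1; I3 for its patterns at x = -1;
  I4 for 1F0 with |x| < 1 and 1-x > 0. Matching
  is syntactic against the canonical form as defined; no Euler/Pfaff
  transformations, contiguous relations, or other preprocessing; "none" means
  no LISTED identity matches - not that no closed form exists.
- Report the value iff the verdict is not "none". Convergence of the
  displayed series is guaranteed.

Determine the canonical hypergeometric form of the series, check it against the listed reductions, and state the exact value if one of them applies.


Classification (C = -\frac{1}{2}): 2F1 with upper {-9, -\frac{4}{5}}, lower {-\frac{5}{3}}, argument x = 1. Verdict: Vandermonde's identity (I2) fires (terminating 2F1 at x = 1 with n = 9, b = -4/5, c = -\frac{5}{3}). Its exact value is \frac{670521599}{927734375}.

Key step: x = 1 and (1)_k (C = -1/2) is k! itself.
Step ratio: r(k) = 1 * (k-9) (k-\frac{4}{5}) / [(k-\frac{5}{3}) (k+1)] - rational in k. x = 1; t_0 = -\frac{1}{2}; negate the roots.


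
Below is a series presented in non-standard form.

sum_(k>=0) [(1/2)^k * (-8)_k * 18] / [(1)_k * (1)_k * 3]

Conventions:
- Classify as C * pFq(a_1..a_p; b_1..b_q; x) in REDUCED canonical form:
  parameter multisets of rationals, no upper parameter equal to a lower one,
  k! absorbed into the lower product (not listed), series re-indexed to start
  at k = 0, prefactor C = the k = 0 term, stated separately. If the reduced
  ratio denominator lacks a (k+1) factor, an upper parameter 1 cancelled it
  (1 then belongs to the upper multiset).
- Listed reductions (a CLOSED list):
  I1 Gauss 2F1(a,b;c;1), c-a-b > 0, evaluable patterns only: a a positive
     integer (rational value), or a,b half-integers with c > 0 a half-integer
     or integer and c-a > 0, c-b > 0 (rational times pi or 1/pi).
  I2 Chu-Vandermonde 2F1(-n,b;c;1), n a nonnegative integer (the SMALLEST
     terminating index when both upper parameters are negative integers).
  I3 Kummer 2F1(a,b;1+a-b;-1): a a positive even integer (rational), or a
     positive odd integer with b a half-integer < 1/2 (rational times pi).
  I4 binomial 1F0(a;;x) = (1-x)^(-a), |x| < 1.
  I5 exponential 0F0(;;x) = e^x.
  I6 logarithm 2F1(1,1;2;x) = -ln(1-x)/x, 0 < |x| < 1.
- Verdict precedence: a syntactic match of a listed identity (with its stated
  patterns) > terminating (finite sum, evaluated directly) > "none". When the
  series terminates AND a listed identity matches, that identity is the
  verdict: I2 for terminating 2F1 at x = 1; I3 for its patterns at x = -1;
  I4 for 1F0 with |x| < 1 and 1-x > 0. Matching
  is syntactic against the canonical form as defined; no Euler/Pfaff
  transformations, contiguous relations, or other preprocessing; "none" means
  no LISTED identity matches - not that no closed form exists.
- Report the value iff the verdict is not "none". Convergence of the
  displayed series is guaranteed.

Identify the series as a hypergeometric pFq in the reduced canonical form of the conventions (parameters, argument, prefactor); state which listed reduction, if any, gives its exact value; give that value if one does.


The series (x = 1/2) is 1F1: upper {-8}, lower {1}, prefactor 6. Verdict: terminating. (-8)_k vanishes past k = 8, leaving a 9-term sum, computed directly. Hence: -5144063/1720320.

Structural cue: t_0 being 6, the constant factors (C = 6) combine into one prefactor.
Term ratio: r(k) = (1/2) * (k-8) / [(k+1) (k+1)] - rational in k. x = (1/2); t_0 = 6; negate the roots.


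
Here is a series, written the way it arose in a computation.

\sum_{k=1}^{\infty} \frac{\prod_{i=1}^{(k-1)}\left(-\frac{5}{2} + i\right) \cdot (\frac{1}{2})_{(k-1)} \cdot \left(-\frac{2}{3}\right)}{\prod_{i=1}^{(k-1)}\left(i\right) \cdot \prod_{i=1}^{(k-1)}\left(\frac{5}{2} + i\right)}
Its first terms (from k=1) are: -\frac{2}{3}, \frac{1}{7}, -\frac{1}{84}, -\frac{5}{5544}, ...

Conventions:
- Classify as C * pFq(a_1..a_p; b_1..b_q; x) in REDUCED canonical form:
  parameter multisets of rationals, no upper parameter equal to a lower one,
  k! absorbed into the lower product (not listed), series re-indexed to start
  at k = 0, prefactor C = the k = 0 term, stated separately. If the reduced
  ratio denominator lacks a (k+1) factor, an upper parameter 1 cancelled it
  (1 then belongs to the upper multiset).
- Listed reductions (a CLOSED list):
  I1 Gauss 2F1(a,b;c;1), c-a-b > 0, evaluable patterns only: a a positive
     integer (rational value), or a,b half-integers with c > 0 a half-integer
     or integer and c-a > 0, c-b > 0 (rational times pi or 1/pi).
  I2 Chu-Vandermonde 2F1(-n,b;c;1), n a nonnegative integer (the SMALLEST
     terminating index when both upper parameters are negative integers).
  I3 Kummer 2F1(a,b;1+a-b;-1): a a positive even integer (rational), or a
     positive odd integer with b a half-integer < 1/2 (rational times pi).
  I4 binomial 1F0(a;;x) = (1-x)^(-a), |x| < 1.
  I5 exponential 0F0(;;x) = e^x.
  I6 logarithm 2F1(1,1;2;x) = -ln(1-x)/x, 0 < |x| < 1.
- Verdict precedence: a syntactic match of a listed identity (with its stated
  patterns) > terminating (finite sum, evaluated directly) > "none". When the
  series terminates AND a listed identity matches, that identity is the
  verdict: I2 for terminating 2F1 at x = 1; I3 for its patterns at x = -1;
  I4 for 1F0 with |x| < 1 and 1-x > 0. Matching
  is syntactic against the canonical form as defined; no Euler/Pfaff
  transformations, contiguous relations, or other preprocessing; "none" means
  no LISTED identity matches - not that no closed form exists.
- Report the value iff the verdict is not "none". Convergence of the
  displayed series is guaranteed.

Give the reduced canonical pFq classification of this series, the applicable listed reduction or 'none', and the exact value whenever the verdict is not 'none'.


Key step: t_0 being -\frac{2}{3}, the product of the first k integers (C = -2/3, x = 1) is k!.
Ratio: r(k) = 1 * (k-\frac{3}{2}) (k+\frac{1}{2}) / [(k+\frac{7}{2}) (k+1)] - rational in k. x = 1; t_0 = -\frac{2}{3}; negate the roots.

The series (x = 1) is 2F1: upper {-\frac{3}{2}, \frac{1}{2}}, lower {\frac{7}{2}}, prefactor -\frac{2}{3}. Verdict (x = 1): Gauss's theorem I1 (half-integer case) applies (x = 1; upper {-\frac{3}{2}, \frac{1}{2}} half-integers, c = \frac{7}{2} in the evaluable pattern). Exact value: \left(-\frac{175}{1024}\right) \cdot \pi.


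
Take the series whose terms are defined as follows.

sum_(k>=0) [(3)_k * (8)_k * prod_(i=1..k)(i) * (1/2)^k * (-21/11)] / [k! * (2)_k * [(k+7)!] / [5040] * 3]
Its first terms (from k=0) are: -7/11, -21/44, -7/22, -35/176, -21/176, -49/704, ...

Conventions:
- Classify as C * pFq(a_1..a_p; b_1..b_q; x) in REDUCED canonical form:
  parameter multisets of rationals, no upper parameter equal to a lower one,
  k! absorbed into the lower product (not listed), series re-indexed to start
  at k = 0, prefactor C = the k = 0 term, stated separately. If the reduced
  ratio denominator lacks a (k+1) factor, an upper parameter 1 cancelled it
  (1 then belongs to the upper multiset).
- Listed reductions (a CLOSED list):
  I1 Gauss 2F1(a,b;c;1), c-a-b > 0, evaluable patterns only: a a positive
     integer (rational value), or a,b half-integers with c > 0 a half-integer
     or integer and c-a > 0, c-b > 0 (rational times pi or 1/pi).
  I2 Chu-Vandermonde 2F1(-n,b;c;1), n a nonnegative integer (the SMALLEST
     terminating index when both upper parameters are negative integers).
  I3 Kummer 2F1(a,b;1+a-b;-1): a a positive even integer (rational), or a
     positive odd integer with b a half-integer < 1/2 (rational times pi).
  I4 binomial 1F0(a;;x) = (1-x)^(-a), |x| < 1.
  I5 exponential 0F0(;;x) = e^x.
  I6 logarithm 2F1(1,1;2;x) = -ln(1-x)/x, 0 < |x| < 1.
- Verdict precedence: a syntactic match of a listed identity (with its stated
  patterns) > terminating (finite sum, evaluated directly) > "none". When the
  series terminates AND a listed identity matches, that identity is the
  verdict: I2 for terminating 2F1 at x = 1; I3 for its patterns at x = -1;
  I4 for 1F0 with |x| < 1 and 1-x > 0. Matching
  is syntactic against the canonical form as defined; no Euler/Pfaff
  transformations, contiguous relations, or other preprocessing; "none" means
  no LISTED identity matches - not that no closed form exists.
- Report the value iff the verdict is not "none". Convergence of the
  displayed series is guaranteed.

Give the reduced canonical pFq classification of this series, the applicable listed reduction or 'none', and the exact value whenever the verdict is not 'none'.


At argument 1/2: a 2F1 with upper {1, 3}, lower {2}, scaled by C = -7/11. Verdict: none here - no I1-I6 shape fits x = 1/2 with lower {2}.

Key observation: from the first term -7/11: the denominator's factorial ratio (C = -7/11) is a lower Pochhammer.
Adjacent-term ratio: r(k) = (1/2) * (k+1) (k+3) / [(k+2) (k+1)] - rational in k, leading ratio (1/2); with t_0 = -7/11, classification follows.


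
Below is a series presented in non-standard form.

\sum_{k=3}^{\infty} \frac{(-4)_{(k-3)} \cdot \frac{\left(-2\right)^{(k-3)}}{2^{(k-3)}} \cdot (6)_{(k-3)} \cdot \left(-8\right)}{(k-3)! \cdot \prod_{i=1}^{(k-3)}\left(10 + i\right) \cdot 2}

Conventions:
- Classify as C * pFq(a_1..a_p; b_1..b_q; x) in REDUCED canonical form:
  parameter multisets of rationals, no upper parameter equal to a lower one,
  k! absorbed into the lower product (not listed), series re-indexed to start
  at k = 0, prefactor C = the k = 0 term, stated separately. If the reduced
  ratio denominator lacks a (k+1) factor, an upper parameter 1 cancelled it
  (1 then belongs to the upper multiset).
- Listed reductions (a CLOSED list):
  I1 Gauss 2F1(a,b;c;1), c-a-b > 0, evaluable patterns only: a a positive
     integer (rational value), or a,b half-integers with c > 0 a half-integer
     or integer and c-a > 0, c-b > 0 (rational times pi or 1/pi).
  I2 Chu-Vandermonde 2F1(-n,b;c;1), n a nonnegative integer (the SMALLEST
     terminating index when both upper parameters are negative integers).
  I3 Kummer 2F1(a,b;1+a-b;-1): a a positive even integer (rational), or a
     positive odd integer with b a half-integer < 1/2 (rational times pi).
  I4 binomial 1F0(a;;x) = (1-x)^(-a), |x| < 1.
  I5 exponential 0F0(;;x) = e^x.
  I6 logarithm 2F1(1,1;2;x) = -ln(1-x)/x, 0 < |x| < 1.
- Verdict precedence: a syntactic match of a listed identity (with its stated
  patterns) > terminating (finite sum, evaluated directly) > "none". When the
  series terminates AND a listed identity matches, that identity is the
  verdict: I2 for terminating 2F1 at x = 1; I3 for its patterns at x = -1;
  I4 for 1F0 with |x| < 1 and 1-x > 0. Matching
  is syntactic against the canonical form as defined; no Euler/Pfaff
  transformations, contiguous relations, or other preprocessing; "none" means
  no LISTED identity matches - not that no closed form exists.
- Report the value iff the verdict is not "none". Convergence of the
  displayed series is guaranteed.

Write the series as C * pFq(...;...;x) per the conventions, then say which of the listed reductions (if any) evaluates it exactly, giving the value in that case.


Prefactor -4, argument -1: 2F1 with upper {-4, 6} over lower {11}. Verdict: the Kummer evaluation I3 applies (x = -1; c = 11 equals 1+a-b for upper {-4, 6}: listed pattern). Hence: -24.

Key observation: t_0 = -4 here, and the two k-th powers (C = -4) combine into one argument.
Consecutive-term ratio: r(k) = -1 * (k-4) (k+6) / [(k+11) (k+1)] - rational in k. x = -1; t_0 = -4; negate the roots.


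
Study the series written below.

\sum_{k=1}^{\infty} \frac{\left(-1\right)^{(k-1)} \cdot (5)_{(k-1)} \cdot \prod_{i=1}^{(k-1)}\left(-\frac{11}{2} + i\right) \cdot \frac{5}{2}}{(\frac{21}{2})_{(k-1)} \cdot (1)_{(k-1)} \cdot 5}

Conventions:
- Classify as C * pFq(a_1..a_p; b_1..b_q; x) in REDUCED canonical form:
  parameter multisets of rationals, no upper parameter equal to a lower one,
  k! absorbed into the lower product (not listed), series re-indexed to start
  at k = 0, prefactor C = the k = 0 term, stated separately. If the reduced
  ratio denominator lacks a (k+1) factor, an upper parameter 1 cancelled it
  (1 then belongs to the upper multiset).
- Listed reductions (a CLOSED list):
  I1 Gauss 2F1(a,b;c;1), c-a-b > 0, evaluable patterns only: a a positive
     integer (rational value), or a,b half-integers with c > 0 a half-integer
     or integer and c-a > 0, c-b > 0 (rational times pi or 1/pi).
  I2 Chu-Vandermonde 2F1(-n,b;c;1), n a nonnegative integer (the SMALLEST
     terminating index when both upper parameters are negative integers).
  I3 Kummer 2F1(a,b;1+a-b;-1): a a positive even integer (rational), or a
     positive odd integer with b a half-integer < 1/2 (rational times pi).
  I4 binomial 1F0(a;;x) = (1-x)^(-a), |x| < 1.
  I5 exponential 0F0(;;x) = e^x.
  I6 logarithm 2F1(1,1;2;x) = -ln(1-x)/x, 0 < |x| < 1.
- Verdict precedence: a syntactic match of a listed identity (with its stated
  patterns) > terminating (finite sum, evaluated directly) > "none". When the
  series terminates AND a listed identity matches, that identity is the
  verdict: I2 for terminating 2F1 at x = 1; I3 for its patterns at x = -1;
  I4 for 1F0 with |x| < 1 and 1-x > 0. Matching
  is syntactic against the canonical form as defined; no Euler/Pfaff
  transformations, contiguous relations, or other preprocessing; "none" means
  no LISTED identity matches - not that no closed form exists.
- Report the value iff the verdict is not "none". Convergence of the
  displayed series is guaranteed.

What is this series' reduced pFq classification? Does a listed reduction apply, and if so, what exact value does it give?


At argument -1: a 2F1 with upper {-\frac{9}{2}, 5}, lower {\frac{21}{2}}, scaled by C = \frac{1}{2}. Verdict: Kummer (I3) fires (x = -1; c = \frac{21}{2} equals 1+a-b for upper {-\frac{9}{2}, 5}: listed pattern). Its exact value is \frac{2078505}{2097152} \cdot \pi.

Structural cue: from the first term \frac{1}{2}: the constant factors (prefactor 1/2) combine into one prefactor.
Adjacent-term ratio: r(k) = -1 * (k-\frac{9}{2}) (k+5) / [(k+\frac{21}{2}) (k+1)] - rational; roots negated = parameters, x = -1, C = \frac{1}{2}.


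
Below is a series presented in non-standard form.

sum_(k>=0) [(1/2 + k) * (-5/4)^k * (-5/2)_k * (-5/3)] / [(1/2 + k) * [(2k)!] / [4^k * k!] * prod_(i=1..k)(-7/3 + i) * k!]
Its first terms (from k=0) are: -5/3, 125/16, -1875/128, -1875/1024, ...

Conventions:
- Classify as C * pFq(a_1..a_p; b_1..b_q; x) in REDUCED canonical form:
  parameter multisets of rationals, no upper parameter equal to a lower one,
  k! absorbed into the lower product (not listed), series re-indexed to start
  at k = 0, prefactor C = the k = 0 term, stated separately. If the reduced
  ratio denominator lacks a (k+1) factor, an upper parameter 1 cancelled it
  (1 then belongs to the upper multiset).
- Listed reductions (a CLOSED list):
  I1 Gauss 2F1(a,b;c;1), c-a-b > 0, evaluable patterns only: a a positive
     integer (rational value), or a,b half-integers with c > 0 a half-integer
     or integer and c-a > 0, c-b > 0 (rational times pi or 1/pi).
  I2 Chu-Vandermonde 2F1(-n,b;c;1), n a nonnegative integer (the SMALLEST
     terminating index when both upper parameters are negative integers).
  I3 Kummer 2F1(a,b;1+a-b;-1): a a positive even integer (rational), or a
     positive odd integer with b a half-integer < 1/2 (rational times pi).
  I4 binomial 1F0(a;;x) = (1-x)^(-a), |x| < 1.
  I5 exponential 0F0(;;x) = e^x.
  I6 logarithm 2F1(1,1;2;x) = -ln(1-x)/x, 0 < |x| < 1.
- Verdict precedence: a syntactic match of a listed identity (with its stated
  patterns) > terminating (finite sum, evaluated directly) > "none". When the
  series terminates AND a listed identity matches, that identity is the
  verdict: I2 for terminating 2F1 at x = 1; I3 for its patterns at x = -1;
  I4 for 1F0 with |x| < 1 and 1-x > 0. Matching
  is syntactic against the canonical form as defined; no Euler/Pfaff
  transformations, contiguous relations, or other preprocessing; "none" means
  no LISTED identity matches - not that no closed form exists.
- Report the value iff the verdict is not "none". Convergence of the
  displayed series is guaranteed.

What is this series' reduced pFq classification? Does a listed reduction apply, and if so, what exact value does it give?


At argument -5/4: a 1F2 with upper {-5/2}, lower {-4/3, 1/2}, scaled by C = -5/3. Verdict: none (x = -5/4): each listed identity misses the multisets {-5/2} ; {-4/3, 1/2}.

Structural cue: from the first term -5/3: the lower (2k)!/(4^k k!) block (prefactor -5/3) is (1/2)_k.
Step ratio: r(k) = (-5/4) * (k-5/2) / [(k-4/3) (k+1/2) (k+1)] - rational; roots negated = parameters, x = (-5/4), C = -5/3.


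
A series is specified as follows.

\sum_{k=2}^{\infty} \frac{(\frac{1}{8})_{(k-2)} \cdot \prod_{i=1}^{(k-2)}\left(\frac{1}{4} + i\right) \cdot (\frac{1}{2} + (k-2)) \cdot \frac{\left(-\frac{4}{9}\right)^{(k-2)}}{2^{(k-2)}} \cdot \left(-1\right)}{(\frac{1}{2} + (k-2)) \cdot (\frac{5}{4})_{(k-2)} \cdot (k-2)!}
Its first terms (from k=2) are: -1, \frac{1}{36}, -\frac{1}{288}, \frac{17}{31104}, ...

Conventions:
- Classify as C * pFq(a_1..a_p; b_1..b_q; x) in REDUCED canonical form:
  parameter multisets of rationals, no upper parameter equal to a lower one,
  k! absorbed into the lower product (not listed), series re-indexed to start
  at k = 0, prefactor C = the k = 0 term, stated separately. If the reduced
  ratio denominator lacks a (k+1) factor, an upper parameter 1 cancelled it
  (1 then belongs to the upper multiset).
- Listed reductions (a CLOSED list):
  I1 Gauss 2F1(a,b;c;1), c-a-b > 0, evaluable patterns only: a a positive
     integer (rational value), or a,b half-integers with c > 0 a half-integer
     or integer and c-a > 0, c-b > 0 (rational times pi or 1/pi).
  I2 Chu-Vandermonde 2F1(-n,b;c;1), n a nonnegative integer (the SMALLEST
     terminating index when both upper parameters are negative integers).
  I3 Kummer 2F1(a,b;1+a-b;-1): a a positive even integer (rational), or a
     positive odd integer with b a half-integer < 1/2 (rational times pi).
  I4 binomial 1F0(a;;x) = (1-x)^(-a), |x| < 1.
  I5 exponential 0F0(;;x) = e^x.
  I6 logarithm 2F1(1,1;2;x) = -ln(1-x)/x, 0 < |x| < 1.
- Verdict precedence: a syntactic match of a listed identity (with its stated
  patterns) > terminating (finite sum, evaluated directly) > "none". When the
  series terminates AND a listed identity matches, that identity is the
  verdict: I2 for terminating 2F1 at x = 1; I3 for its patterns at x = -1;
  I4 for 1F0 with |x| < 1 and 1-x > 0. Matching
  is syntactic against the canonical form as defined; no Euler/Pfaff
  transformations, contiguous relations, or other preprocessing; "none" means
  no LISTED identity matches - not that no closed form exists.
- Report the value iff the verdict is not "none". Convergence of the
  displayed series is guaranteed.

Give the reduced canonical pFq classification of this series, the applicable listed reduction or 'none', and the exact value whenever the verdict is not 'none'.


x = -\frac{2}{9} here; the reduced form reads 1F0, upper {\frac{1}{8}}, lower {-}, C = -1. Verdict (x = -\frac{2}{9}): the binomial series (I4) applies (the 1F0 binomial series: exponent -1/8, x = -\frac{2}{9}). Hence: \left(-1\right) \cdot \left(\frac{11}{9}\right)^{-\frac{1}{8}}.

Key step: t_0 = -1 here, and the running product (prefactor -1) telescopes to a rising factorial.
Ratio: r(k) = -\frac{2}{9} * (k+\frac{1}{8}) / [(k+1)] - rational in k, leading ratio -\frac{2}{9}; with t_0 = -1, classification follows.


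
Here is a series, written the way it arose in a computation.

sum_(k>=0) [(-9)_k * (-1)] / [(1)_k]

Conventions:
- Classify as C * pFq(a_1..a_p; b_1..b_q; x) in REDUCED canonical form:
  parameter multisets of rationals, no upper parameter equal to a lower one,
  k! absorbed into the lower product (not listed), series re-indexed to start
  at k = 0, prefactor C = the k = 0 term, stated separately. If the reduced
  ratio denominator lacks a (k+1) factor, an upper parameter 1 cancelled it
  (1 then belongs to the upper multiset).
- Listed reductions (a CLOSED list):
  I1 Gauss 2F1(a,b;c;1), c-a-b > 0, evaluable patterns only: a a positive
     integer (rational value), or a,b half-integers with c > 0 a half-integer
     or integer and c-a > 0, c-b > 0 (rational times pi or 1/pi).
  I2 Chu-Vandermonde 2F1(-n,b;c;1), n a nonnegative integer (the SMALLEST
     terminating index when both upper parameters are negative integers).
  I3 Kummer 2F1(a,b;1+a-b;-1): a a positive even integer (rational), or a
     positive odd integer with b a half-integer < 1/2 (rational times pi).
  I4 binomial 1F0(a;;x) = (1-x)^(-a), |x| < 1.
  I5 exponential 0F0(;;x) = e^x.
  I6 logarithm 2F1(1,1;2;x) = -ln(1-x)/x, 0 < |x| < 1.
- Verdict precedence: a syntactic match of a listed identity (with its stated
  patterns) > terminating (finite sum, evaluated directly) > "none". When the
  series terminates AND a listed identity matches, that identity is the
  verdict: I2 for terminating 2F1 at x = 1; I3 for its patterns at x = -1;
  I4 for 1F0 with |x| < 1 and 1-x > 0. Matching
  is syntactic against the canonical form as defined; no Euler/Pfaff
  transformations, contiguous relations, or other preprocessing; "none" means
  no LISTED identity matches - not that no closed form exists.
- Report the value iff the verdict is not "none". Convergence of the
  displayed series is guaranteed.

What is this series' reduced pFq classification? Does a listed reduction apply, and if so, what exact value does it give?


Canonical form: C = -1 times 1F0 with upper {-9}, lower {-}, x = 1. Verdict: terminating at k = 9: the factor (-9)_k kills every later term; summing the 10 survivors is exact. Sum: 0.

Key observation: with t_0 = -1, (1)_k (C = -1) is k! itself.
Adjacent-term ratio: r(k) = 1 * (k-9) / [(k+1)] - rational; roots negated = parameters, x = 1, C = -1.


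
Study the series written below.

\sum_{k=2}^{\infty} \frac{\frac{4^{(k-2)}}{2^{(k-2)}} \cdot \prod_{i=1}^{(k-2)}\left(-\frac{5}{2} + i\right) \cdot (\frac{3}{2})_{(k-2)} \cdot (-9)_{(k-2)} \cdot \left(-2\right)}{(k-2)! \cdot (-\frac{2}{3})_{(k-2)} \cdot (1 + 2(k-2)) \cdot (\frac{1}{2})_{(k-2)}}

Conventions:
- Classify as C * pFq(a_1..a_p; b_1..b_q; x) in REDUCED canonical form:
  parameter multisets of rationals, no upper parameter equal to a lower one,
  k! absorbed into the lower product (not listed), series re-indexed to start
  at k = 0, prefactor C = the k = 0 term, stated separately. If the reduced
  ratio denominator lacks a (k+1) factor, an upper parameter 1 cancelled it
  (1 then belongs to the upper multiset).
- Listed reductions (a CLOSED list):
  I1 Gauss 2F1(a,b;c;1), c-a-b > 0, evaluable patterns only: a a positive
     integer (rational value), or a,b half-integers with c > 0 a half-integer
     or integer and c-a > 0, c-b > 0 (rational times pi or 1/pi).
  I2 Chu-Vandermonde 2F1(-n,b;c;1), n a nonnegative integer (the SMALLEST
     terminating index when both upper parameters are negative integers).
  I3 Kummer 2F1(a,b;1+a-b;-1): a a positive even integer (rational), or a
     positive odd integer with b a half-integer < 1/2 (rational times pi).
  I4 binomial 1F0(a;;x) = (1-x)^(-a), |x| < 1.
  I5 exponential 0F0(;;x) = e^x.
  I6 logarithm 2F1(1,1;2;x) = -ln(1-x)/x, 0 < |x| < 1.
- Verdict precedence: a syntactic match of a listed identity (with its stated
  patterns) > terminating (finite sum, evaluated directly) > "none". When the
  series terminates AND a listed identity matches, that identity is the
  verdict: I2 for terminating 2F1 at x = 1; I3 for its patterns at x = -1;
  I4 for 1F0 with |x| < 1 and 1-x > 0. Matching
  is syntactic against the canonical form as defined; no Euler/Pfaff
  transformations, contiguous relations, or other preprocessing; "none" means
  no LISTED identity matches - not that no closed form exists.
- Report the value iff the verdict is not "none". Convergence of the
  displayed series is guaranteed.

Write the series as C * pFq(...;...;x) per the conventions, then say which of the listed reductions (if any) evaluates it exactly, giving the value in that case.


Prefactor -2, argument 2: 2F1 with upper {-9, -\frac{3}{2}} over lower {-\frac{2}{3}}. Verdict: terminating - upper parameter -9 makes this a finite sum (last index 9), evaluated exactly. Its exact value is \frac{32428327}{63232}.

First insight: with t_0 = -2, the lower (2k+1) factor (C = -2, x = 2) shifts a half-integer Pochhammer.
Step ratio: r(k) = 2 * (k-9) (k-\frac{3}{2}) / [(k-\frac{2}{3}) (k+1)] - poly over poly, x = 2 from leading terms; C = -2 at k = 0.


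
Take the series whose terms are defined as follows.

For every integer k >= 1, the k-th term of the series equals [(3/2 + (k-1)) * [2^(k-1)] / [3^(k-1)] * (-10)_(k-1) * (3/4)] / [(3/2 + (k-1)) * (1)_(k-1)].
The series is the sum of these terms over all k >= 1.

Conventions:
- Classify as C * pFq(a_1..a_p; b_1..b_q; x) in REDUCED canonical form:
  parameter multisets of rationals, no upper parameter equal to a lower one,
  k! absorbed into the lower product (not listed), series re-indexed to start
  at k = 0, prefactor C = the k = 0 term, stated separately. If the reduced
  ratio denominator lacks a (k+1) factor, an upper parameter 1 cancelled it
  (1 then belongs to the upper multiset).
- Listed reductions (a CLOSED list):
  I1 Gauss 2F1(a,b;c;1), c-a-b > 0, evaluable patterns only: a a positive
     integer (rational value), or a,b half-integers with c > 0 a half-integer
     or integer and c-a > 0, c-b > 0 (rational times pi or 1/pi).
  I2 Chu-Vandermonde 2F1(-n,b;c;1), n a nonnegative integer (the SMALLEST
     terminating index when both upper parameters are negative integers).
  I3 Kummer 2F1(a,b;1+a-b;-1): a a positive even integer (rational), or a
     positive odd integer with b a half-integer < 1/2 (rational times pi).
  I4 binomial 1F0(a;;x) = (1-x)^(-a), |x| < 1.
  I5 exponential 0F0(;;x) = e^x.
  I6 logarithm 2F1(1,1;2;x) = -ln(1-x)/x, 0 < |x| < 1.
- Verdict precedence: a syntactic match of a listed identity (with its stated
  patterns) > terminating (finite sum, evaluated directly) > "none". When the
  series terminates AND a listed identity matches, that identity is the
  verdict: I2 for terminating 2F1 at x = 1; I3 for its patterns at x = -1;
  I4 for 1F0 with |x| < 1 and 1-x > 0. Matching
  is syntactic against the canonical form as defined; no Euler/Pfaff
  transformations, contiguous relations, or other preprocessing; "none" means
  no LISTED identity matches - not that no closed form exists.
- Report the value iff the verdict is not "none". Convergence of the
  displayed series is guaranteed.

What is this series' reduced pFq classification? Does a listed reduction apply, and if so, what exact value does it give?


x = 2/3 here; the reduced form reads 1F0, upper {-10}, lower {-}, C = 3/4. Verdict: the I4 binomial reduction applies (the 1F0 binomial series: exponent 10, x = 2/3). Value: 1/78732.

Key observation: from the first term 3/4: k + 3/2 divides numerator and denominator alike; prefactor 3/4 after cancelling.
Term ratio: r(k) = (2/3) * (k-10) / [(k+1)] - rational; roots negated = parameters, x = (2/3), C = 3/4.


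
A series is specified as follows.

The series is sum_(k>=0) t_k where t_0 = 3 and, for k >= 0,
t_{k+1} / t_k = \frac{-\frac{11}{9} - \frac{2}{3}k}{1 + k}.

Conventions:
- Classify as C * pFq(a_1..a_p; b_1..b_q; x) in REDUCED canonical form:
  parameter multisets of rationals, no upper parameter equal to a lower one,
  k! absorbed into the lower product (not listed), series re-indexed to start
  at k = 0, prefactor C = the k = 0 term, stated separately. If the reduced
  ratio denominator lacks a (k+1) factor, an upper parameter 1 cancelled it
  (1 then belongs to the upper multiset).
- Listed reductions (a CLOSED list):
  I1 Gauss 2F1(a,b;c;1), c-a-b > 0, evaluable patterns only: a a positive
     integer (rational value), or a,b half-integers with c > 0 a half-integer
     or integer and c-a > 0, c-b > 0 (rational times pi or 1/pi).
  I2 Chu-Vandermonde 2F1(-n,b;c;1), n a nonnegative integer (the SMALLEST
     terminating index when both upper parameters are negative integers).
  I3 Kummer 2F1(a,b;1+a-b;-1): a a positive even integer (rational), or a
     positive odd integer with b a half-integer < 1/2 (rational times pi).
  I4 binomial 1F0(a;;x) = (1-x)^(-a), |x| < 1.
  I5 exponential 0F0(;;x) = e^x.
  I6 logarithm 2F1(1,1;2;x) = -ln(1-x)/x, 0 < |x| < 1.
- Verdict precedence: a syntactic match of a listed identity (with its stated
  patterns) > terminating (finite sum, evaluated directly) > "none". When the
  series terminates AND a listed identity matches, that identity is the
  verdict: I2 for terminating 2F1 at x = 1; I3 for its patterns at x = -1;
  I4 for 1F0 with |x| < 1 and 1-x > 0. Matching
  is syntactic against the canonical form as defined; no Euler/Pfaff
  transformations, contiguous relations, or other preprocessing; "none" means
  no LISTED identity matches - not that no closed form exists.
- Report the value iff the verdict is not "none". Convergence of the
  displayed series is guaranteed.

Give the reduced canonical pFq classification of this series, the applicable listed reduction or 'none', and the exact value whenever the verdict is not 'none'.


Canonical form: C = 3 times 1F0 with upper {\frac{11}{6}}, lower {-}, x = -\frac{2}{3}. Verdict: this is the binomial series (I4) (the 1F0 binomial series: exponent -11/6, x = -\frac{2}{3}). Value: 3 \cdot \left(\frac{5}{3}\right)^{-\frac{11}{6}}.

Structural cue: from the first term 3: roots of the ratio polynomials (C = 3, x = -2/3) are the negated parameters.
Adjacent-term ratio: r(k) = -\frac{2}{3} * (k+\frac{11}{6}) / [(k+1)] ; factor over Q: parameters, x = -\frac{2}{3}, and C = 3.


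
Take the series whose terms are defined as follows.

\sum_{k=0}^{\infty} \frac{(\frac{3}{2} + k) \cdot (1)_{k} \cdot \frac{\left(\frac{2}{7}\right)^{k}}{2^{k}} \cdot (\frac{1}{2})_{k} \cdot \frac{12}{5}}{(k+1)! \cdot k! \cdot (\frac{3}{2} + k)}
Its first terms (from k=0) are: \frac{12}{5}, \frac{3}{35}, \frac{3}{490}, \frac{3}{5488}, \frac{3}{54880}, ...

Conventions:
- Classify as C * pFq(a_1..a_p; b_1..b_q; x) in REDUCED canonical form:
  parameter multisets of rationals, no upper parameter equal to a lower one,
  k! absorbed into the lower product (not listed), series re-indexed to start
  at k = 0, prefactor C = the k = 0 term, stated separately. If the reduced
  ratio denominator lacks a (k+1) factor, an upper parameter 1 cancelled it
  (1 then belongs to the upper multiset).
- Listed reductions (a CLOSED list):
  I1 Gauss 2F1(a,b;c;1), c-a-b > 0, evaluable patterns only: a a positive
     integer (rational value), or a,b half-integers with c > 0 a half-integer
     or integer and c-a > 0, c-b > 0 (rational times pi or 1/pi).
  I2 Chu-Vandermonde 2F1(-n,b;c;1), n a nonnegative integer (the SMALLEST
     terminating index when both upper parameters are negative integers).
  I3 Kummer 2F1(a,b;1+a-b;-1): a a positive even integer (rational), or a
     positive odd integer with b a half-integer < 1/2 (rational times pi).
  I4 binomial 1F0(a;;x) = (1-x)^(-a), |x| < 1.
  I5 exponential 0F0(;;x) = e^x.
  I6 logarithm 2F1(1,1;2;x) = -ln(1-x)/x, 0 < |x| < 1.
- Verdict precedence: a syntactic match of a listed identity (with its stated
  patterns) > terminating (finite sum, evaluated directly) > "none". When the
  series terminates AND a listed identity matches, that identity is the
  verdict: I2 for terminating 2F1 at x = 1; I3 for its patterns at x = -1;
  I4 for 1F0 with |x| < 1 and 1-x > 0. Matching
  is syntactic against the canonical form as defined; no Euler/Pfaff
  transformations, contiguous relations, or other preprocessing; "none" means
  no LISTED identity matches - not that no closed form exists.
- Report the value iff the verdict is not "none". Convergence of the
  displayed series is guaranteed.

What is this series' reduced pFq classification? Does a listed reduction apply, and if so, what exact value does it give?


This is \frac{12}{5} * 2F1(\frac{1}{2}, 1; 2; \frac{1}{7}) in reduced canonical form. Verdict: none - at argument \frac{1}{7} the multisets {\frac{1}{2}, 1} ; {2} match no listed identity.

Structural cue: from the first term \frac{12}{5}: the factor k + 3/2 cancels (top and bottom), leaving C = 12/5, x = 1/7.
Consecutive-term ratio: r(k) = \frac{1}{7} * (k+\frac{1}{2}) (k+1) / [(k+2) (k+1)] - rational in k. x = \frac{1}{7}; t_0 = \frac{12}{5}; negate the roots.


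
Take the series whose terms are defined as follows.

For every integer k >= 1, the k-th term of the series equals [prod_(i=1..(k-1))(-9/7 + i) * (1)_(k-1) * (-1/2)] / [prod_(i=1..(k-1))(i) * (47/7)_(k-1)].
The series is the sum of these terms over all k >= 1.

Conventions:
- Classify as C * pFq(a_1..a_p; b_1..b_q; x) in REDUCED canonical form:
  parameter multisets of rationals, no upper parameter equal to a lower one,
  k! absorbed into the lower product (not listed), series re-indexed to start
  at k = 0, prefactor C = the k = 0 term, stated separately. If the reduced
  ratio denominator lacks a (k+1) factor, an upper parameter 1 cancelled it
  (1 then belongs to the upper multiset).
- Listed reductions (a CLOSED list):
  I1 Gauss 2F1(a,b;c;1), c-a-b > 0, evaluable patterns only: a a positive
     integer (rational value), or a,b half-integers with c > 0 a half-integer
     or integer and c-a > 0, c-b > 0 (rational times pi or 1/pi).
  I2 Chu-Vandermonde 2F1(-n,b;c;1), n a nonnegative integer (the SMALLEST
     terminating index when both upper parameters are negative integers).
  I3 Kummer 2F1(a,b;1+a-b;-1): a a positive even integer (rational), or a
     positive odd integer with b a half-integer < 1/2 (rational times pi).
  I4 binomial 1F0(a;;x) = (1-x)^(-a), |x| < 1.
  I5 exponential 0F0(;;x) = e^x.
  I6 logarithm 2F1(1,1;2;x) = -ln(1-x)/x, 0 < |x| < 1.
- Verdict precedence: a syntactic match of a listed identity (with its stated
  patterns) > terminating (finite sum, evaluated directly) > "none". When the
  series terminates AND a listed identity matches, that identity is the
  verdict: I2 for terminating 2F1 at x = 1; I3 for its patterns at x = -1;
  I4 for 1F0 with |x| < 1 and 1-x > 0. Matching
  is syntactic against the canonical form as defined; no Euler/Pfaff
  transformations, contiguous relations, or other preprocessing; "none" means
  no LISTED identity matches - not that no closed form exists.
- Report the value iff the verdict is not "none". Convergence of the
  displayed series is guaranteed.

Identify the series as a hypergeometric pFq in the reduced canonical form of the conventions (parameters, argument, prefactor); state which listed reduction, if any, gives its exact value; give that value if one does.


Key observation: with t_0 = -1/2, the running product (C = -1/2, x = 1) telescopes to a rising factorial.
Ratio: r(k) = 1 * (k-2/7) (k+1) / [(k+47/7) (k+1)] - rational in k, leading ratio 1; with t_0 = -1/2, classification follows.

With C = -1/2: the canonical form is 2F1(-2/7, 1; 47/7; 1). Verdict: Gauss's theorem (I1) applies (x = 1: the Gamma ratio telescopes since c-a-b = 6 > 0 and a = 1 in Z>0). Sum: -10/21.


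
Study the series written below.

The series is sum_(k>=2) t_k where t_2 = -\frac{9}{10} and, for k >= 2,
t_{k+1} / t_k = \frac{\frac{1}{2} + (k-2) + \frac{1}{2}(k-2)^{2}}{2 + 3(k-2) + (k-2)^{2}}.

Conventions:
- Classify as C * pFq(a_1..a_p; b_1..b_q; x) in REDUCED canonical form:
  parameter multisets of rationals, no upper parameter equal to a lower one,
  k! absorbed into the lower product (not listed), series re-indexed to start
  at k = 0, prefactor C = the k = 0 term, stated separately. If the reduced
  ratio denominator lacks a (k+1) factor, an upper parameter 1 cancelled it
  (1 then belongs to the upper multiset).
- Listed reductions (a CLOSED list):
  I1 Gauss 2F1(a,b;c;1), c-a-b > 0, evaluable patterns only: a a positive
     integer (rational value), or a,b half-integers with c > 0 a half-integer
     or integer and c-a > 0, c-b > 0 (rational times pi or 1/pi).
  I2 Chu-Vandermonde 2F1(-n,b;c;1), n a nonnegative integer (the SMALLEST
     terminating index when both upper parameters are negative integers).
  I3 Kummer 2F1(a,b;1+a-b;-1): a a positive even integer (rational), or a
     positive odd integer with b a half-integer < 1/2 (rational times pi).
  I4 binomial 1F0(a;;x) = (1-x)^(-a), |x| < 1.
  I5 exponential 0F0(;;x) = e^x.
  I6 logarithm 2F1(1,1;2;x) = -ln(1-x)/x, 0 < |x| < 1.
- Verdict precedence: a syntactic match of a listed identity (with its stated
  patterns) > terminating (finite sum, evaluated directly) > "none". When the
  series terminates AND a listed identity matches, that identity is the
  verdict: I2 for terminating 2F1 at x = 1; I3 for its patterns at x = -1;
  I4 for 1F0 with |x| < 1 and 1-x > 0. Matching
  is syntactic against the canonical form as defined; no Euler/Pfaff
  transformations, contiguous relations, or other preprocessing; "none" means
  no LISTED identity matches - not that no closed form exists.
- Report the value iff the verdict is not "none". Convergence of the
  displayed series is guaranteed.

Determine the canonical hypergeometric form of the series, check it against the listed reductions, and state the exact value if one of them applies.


Prefactor -\frac{9}{10}, argument \frac{1}{2}: 2F1 with upper {1, 1} over lower {2}. Verdict: logarithm (I6) fires (the logarithm: parameters (1,1;2), x = \frac{1}{2}). Value: \frac{9}{5} \cdot \ln\left(\frac{1}{2}\right).

Structural cue: t_0 being -\frac{9}{10}, factor the ratio over Q (prefactor -9/10): negated roots = parameters.
Ratio: r(k) = \frac{1}{2} * (k+1) (k+1) / [(k+2) (k+1)] - rational; roots negated = parameters, x = \frac{1}{2}, C = -\frac{9}{10}.


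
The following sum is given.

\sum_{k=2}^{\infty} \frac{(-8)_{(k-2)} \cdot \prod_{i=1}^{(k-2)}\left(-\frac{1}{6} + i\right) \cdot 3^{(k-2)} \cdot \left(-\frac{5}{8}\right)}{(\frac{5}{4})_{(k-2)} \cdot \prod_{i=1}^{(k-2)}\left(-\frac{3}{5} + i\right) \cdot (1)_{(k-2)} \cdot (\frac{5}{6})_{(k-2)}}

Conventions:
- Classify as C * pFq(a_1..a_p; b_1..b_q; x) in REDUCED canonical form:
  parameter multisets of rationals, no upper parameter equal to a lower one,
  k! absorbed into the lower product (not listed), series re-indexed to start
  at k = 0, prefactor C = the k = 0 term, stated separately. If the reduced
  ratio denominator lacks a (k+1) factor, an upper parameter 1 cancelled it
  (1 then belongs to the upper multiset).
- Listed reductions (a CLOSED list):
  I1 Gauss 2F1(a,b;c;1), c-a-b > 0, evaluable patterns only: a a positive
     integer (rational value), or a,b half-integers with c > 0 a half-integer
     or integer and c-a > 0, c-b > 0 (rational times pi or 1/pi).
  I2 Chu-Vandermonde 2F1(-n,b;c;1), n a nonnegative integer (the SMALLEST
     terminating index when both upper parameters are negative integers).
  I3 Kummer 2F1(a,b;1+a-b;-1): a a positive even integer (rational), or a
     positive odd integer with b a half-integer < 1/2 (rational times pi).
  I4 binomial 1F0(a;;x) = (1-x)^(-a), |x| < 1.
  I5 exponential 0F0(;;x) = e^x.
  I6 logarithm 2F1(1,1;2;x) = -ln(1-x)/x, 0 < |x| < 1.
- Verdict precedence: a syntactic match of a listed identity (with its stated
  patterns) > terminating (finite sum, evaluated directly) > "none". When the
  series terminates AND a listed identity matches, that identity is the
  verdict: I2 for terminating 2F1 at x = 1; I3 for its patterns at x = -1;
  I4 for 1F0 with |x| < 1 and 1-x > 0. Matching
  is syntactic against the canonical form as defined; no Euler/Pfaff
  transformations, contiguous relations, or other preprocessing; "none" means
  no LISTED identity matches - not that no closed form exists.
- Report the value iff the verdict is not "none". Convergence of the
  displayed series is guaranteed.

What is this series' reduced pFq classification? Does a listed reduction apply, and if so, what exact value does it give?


The series (x = 3) is 1F2: upper {-8}, lower {\frac{2}{5}, \frac{5}{4}}, prefactor -\frac{5}{8}. Verdict: terminating. (-8)_k vanishes past k = 8, leaving a 9-term sum, computed directly. Its exact value is -\frac{6700654392955}{573632315256}.

Structural cue: x = 3 and the parameter 5/6 appears in both the upper and lower lists and cancels.
Consecutive-term ratio: r(k) = 3 * (k-8) / [(k+\frac{2}{5}) (k+\frac{5}{4}) (k+1)] ; factor over Q: parameters, x = 3, and C = -\frac{5}{8}.
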